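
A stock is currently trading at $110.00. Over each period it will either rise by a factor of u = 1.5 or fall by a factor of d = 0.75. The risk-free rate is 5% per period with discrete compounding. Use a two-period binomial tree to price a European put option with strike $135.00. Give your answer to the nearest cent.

$28.78

Risk-neutral probability p = (1 + 0.05 − 0.75)/(1.5 − 0.75) = 0.3000/0.7500 = 0.4000
Terminal stock prices: S_uu = 247.5, S_ud = 123.8, S_dd = 61.88
Terminal payoffs (K − S): max(-112.5, 0) = 0, max(11.25, 0) = 11.25, max(73.12, 0) = 73.12
Node u (S = 165): V_u = 1/1.05·[0.4000·0.0000 + 0.6000·11.2500] = 6.4286
Node d (S = 82.5): V_d = 1/1.05·[0.4000·11.2500 + 0.6000·73.1250] = 46.0714
Node 0 (S = 110): V_0 = 1/1.05·[0.4000·6.4286 + 0.6000·46.0714] = 28.7755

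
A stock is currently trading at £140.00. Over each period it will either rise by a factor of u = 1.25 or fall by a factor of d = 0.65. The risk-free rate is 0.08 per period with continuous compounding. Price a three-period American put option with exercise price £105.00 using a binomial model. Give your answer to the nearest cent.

Risk-neutral probability p = (e^0.08 − 0.65)/(1.25 − 0.65) = 0.4333/0.6000 = 0.7221
Terminal stock prices: S_uuu = 273.4, S_uud = 142.2, S_udd = 73.94, S_ddd = 38.45
Terminal payoffs (K − S): max(-168.4, 0) = 0, max(-37.19, 0) = 0, max(31.06, 0) = 31.06, max(66.55, 0) = 66.55
Node uu (S = 218.8): continuation = e^(−0.08)·[0.7221·0.0000 + 0.2779·0.0000] = 0.0000; exercise value = 0.0000 ≤ continuation, so V_uu = 0.0000
Node ud (S = 113.8): continuation = e^(−0.08)·[0.7221·0.0000 + 0.2779·31.0625] = 7.9673; exercise value = 0.0000 ≤ continuation, so V_ud = 7.9673
Node dd (S = 59.15): continuation = e^(−0.08)·[0.7221·31.0625 + 0.2779·66.5525] = 37.7772; exercise value = 45.8500 > continuation, so V_dd = 45.8500 (exercise)
Node u (S = 175): continuation = e^(−0.08)·[0.7221·0.0000 + 0.2779·7.9673] = 2.0436; exercise value = 0.0000 ≤ continuation, so V_u = 2.0436
Node d (S = 91): continuation = e^(−0.08)·[0.7221·7.9673 + 0.2779·45.8500] = 17.0714; exercise value = 14.0000 ≤ continuation, so V_d = 17.0714
Node 0 (S = 140): continuation = e^(−0.08)·[0.7221·2.0436 + 0.2779·17.0714] = 5.7410; exercise value = 0.0000 ≤ continuation, so V_0 = 5.7410

£5.74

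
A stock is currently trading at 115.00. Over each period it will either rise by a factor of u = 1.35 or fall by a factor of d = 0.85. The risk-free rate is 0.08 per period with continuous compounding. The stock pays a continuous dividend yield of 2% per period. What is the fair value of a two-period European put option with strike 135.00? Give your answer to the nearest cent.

Per-period risk-free factor R = e^0.08 = 1.0833; dividend-adjusted growth = e^(0.08−0.02) = 1.0618.
Risk-neutral probability p = (1.0618 − 0.85)/(1.35 − 0.85) = 0.2118/0.5000 = 0.4237
Terminal stock prices: S_uu = 209.6, S_ud = 132, S_dd = 83.09
Terminal payoffs (K − S): max(-74.59, 0) = 0, max(3.037, 0) = 3.037, max(51.91, 0) = 51.91
Node u (S = 155.2): V_u = e^(−0.08)·[0.4237·0.0000 + 0.5763·3.0375] = 1.6160
Node d (S = 97.75): V_d = e^(−0.08)·[0.4237·3.0375 + 0.5763·51.9125] = 28.8063
Node 0 (S = 115): V_0 = e^(−0.08)·[0.4237·1.6160 + 0.5763·28.8063] = 15.9574

15.96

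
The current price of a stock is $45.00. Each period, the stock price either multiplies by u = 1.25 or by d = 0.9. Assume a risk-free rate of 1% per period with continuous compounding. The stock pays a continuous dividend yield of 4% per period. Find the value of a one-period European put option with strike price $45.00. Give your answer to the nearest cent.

$3.56

Per-period risk-free factor R = e^0.01 = 1.0101; dividend-adjusted growth = e^(0.01−0.04) = 0.9704.
Risk-neutral probability p = (0.9704 − 0.9)/(1.25 − 0.9) = 0.0704/0.3500 = 0.2013
Terminal stock prices: S_u = 56.25, S_d = 40.5
Terminal payoffs (K − S): max(-11.25, 0) = 0, max(4.5, 0) = 4.5
Node 0 (S = 45): V_0 = e^(−0.01)·[0.2013·0.0000 + 0.7987·4.5000] = 3.5585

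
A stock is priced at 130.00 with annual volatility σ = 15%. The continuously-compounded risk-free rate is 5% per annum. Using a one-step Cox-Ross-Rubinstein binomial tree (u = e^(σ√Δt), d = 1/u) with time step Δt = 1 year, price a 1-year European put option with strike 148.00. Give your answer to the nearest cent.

12.61

CRR parameters: u = e^(σ√Δt) = e^(0.15·√1) = 1.1618, d = 1/u = 0.8607
Per-period rate: rΔt = 0.05·1 = 0.05, so R = e^0.05 = 1.0513
Risk-neutral probability p = (e^0.05 − 0.8607)/(1.1618 − 0.8607) = 0.1906/0.3011 = 0.6328
Terminal stock prices: S_u = 151, S_d = 111.9
Terminal payoffs (K − S): max(-3.038, 0) = 0, max(36.11, 0) = 36.11
Node 0 (S = 130): V_0 = e^(−0.05)·[0.6328·0.0000 + 0.3672·36.1080] = 12.6110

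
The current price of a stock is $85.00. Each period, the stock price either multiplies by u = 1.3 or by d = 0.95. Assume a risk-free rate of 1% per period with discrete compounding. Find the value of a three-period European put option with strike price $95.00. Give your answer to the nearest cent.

Risk-neutral probability p = (1 + 0.01 − 0.95)/(1.3 − 0.95) = 0.0600/0.3500 = 0.1714
Terminal stock prices: S_uuu = 186.7, S_uud = 136.5, S_udd = 99.73, S_ddd = 72.88
Terminal payoffs (K − S): max(-91.75, 0) = 0, max(-41.47, 0) = 0, max(-4.726, 0) = 0, max(22.12, 0) = 22.12
Node uu (S = 143.7): V_uu = 1/1.01·[0.1714·0.0000 + 0.8286·0.0000] = 0.0000
Node ud (S = 105): V_ud = 1/1.01·[0.1714·0.0000 + 0.8286·0.0000] = 0.0000
Node dd (S = 76.71): V_dd = 1/1.01·[0.1714·0.0000 + 0.8286·22.1231] = 18.1491
Node u (S = 110.5): V_u = 1/1.01·[0.1714·0.0000 + 0.8286·0.0000] = 0.0000
Node d (S = 80.75): V_d = 1/1.01·[0.1714·0.0000 + 0.8286·18.1491] = 14.8889
Node 0 (S = 85): V_0 = 1/1.01·[0.1714·0.0000 + 0.8286·14.8889] = 12.2144

$12.21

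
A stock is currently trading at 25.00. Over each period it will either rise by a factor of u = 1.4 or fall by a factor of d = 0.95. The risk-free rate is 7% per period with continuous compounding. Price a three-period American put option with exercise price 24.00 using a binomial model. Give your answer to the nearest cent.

Risk-neutral probability p = (e^0.07 − 0.95)/(1.4 − 0.95) = 0.1225/0.4500 = 0.2722
Terminal stock prices: S_uuu = 68.6, S_uud = 46.55, S_udd = 31.59, S_ddd = 21.43
Terminal payoffs (K − S): max(-44.6, 0) = 0, max(-22.55, 0) = 0, max(-7.587, 0) = 0, max(2.566, 0) = 2.566
Node uu (S = 49): continuation = e^(−0.07)·[0.2722·0.0000 + 0.7278·0.0000] = 0.0000; exercise value = 0.0000 ≤ continuation, so V_uu = 0.0000
Node ud (S = 33.25): continuation = e^(−0.07)·[0.2722·0.0000 + 0.7278·0.0000] = 0.0000; exercise value = 0.0000 ≤ continuation, so V_ud = 0.0000
Node dd (S = 22.56): continuation = e^(−0.07)·[0.2722·0.0000 + 0.7278·2.5656] = 1.7409; exercise value = 1.4375 ≤ continuation, so V_dd = 1.7409
Node u (S = 35): continuation = e^(−0.07)·[0.2722·0.0000 + 0.7278·0.0000] = 0.0000; exercise value = 0.0000 ≤ continuation, so V_u = 0.0000
Node d (S = 23.75): continuation = e^(−0.07)·[0.2722·0.0000 + 0.7278·1.7409] = 1.1813; exercise value = 0.2500 ≤ continuation, so V_d = 1.1813
Node 0 (S = 25): continuation = e^(−0.07)·[0.2722·0.0000 + 0.7278·1.1813] = 0.8016; exercise value = 0.0000 ≤ continuation, so V_0 = 0.8016

0.80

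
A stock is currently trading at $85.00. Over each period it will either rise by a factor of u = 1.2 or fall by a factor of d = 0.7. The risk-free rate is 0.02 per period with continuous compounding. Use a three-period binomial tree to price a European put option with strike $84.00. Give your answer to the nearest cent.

$10.36

Risk-neutral probability p = (e^0.02 − 0.7)/(1.2 − 0.7) = 0.3202/0.5000 = 0.6404
Terminal stock prices: S_uuu = 146.9, S_uud = 85.68, S_udd = 49.98, S_ddd = 29.15
Terminal payoffs (K − S): max(-62.88, 0) = 0, max(-1.68, 0) = 0, max(34.02, 0) = 34.02, max(54.85, 0) = 54.85
Node uu (S = 122.4): V_uu = e^(−0.02)·[0.6404·0.0000 + 0.3596·0.0000] = 0.0000
Node ud (S = 71.4): V_ud = e^(−0.02)·[0.6404·0.0000 + 0.3596·34.0200] = 11.9913
Node dd (S = 41.65): V_dd = e^(−0.02)·[0.6404·34.0200 + 0.3596·54.8450] = 40.6867
Node u (S = 102): V_u = e^(−0.02)·[0.6404·0.0000 + 0.3596·11.9913] = 4.2266
Node d (S = 59.5): V_d = e^(−0.02)·[0.6404·11.9913 + 0.3596·40.6867] = 21.8683
Node 0 (S = 85): V_0 = e^(−0.02)·[0.6404·4.2266 + 0.3596·21.8683] = 10.3612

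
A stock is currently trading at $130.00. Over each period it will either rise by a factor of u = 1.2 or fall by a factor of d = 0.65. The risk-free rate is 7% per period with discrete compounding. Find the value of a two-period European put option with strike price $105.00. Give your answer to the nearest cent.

$3.58

Risk-neutral probability p = (1 + 0.07 − 0.65)/(1.2 − 0.65) = 0.4200/0.5500 = 0.7636
Terminal stock prices: S_uu = 187.2, S_ud = 101.4, S_dd = 54.93
Terminal payoffs (K − S): max(-82.2, 0) = 0, max(3.6, 0) = 3.6, max(50.07, 0) = 50.07
Node u (S = 156): V_u = 1/1.07·[0.7636·0.0000 + 0.2364·3.6000] = 0.7952
Node d (S = 84.5): V_d = 1/1.07·[0.7636·3.6000 + 0.2364·50.0750] = 13.6308
Node 0 (S = 130): V_0 = 1/1.07·[0.7636·0.7952 + 0.2364·13.6308] = 3.5786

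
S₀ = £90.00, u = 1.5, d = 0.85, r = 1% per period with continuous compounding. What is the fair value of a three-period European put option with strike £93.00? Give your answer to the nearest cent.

Risk-neutral probability p = (e^0.01 − 0.85)/(1.5 − 0.85) = 0.1601/0.6500 = 0.2462
Terminal stock prices: S_uuu = 303.8, S_uud = 172.1, S_udd = 97.54, S_ddd = 55.27
Terminal payoffs (K − S): max(-210.8, 0) = 0, max(-79.12, 0) = 0, max(-4.537, 0) = 0, max(37.73, 0) = 37.73
Node uu (S = 202.5): V_uu = e^(−0.01)·[0.2462·0.0000 + 0.7538·0.0000] = 0.0000
Node ud (S = 114.8): V_ud = e^(−0.01)·[0.2462·0.0000 + 0.7538·0.0000] = 0.0000
Node dd (S = 65.02): V_dd = e^(−0.01)·[0.2462·0.0000 + 0.7538·37.7288] = 28.1558
Node u (S = 135): V_u = e^(−0.01)·[0.2462·0.0000 + 0.7538·0.0000] = 0.0000
Node d (S = 76.5): V_d = e^(−0.01)·[0.2462·0.0000 + 0.7538·28.1558] = 21.0118
Node 0 (S = 90): V_0 = e^(−0.01)·[0.2462·0.0000 + 0.7538·21.0118] = 15.6804

£15.68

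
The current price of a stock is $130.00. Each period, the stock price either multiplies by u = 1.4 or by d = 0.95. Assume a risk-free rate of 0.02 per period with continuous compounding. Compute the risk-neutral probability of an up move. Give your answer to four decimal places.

p = 0.1560

Risk-neutral probability p = (e^0.02 − 0.95)/(1.4 − 0.95) = 0.0702/0.4500 = 0.1560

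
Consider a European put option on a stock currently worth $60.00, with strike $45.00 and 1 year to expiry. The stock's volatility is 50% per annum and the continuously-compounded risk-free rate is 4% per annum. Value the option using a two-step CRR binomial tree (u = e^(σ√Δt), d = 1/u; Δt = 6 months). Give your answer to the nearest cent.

$4.64

CRR parameters: u = e^(σ√Δt) = e^(0.5·√0.5) = 1.4241, d = 1/u = 0.7022
Per-period rate: rΔt = 0.04·0.5 = 0.02, so R = e^0.02 = 1.0202
Risk-neutral probability p = (e^0.02 − 0.7022)/(1.4241 − 0.7022) = 0.3180/0.7219 = 0.4405
Terminal stock prices: S_uu = 121.7, S_ud = 60, S_dd = 29.58
Terminal payoffs (K − S): max(-76.69, 0) = 0, max(-15, 0) = 0, max(15.42, 0) = 15.42
Node u (S = 85.45): V_u = e^(−0.02)·[0.4405·0.0000 + 0.5595·0.0000] = 0.0000
Node d (S = 42.13): V_d = e^(−0.02)·[0.4405·0.0000 + 0.5595·15.4159] = 8.4543
Node 0 (S = 60): V_0 = e^(−0.02)·[0.4405·0.0000 + 0.5595·8.4543] = 4.6365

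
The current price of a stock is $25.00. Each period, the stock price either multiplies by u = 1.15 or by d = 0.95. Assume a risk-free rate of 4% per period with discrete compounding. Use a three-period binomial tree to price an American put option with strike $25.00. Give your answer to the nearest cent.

$0.68

Risk-neutral probability p = (1 + 0.04 − 0.95)/(1.15 − 0.95) = 0.0900/0.2000 = 0.4500
Terminal stock prices: S_uuu = 38.02, S_uud = 31.41, S_udd = 25.95, S_ddd = 21.43
Terminal payoffs (K − S): max(-13.02, 0) = 0, max(-6.409, 0) = 0, max(-0.9469, 0) = 0, max(3.566, 0) = 3.566
Node uu (S = 33.06): continuation = 1/1.04·[0.4500·0.0000 + 0.5500·0.0000] = 0.0000; exercise value = 0.0000 ≤ continuation, so V_uu = 0.0000
Node ud (S = 27.31): continuation = 1/1.04·[0.4500·0.0000 + 0.5500·0.0000] = 0.0000; exercise value = 0.0000 ≤ continuation, so V_ud = 0.0000
Node dd (S = 22.56): continuation = 1/1.04·[0.4500·0.0000 + 0.5500·3.5656] = 1.8857; exercise value = 2.4375 > continuation, so V_dd = 2.4375 (exercise)
Node u (S = 28.75): continuation = 1/1.04·[0.4500·0.0000 + 0.5500·0.0000] = 0.0000; exercise value = 0.0000 ≤ continuation, so V_u = 0.0000
Node d (S = 23.75): continuation = 1/1.04·[0.4500·0.0000 + 0.5500·2.4375] = 1.2891; exercise value = 1.2500 ≤ continuation, so V_d = 1.2891
Node 0 (S = 25): continuation = 1/1.04·[0.4500·0.0000 + 0.5500·1.2891] = 0.6817; exercise value = 0.0000 ≤ continuation, so V_0 = 0.6817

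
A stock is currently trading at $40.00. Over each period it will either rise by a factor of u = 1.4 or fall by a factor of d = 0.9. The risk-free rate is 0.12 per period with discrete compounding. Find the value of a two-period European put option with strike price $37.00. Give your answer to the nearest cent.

Risk-neutral probability p = (1 + 0.12 − 0.9)/(1.4 − 0.9) = 0.2200/0.5000 = 0.4400
Terminal stock prices: S_uu = 78.4, S_ud = 50.4, S_dd = 32.4
Terminal payoffs (K − S): max(-41.4, 0) = 0, max(-13.4, 0) = 0, max(4.6, 0) = 4.6
Node u (S = 56): V_u = 1/1.12·[0.4400·0.0000 + 0.5600·0.0000] = 0.0000
Node d (S = 36): V_d = 1/1.12·[0.4400·0.0000 + 0.5600·4.6000] = 2.3000
Node 0 (S = 40): V_0 = 1/1.12·[0.4400·0.0000 + 0.5600·2.3000] = 1.1500

$1.15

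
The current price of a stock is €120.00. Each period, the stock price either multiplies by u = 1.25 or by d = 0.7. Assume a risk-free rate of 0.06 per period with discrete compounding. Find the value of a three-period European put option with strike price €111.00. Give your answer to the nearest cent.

€9.80

Risk-neutral probability p = (1 + 0.06 − 0.7)/(1.25 − 0.7) = 0.3600/0.5500 = 0.6545
Terminal stock prices: S_uuu = 234.4, S_uud = 131.2, S_udd = 73.5, S_ddd = 41.16
Terminal payoffs (K − S): max(-123.4, 0) = 0, max(-20.25, 0) = 0, max(37.5, 0) = 37.5, max(69.84, 0) = 69.84
Node uu (S = 187.5): V_uu = 1/1.06·[0.6545·0.0000 + 0.3455·0.0000] = 0.0000
Node ud (S = 105): V_ud = 1/1.06·[0.6545·0.0000 + 0.3455·37.5000] = 12.2213
Node dd (S = 58.8): V_dd = 1/1.06·[0.6545·37.5000 + 0.3455·69.8400] = 45.9170
Node u (S = 150): V_u = 1/1.06·[0.6545·0.0000 + 0.3455·12.2213] = 3.9829
Node d (S = 84): V_d = 1/1.06·[0.6545·12.2213 + 0.3455·45.9170] = 22.5109
Node 0 (S = 120): V_0 = 1/1.06·[0.6545·3.9829 + 0.3455·22.5109] = 9.7958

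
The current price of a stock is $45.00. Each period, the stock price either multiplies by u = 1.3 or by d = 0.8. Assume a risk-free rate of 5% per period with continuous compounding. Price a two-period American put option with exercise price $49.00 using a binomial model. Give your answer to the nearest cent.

$6.65

Risk-neutral probability p = (e^0.05 − 0.8)/(1.3 − 0.8) = 0.2513/0.5000 = 0.5025
Terminal stock prices: S_uu = 76.05, S_ud = 46.8, S_dd = 28.8
Terminal payoffs (K − S): max(-27.05, 0) = 0, max(2.2, 0) = 2.2, max(20.2, 0) = 20.2
Node u (S = 58.5): continuation = e^(−0.05)·[0.5025·0.0000 + 0.4975·2.2000] = 1.0410; exercise value = 0.0000 ≤ continuation, so V_u = 1.0410
Node d (S = 36): continuation = e^(−0.05)·[0.5025·2.2000 + 0.4975·20.2000] = 10.6102; exercise value = 13.0000 > continuation, so V_d = 13.0000 (exercise)
Node 0 (S = 45): continuation = e^(−0.05)·[0.5025·1.0410 + 0.4975·13.0000] = 6.6492; exercise value = 4.0000 ≤ continuation, so V_0 = 6.6492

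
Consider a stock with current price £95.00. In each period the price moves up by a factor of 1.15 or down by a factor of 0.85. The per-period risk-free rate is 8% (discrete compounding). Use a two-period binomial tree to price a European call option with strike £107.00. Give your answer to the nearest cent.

£9.39

Risk-neutral probability p = (1 + 0.08 − 0.85)/(1.15 − 0.85) = 0.2300/0.3000 = 0.7667
Terminal stock prices: S_uu = 125.6, S_ud = 92.86, S_dd = 68.64
Terminal payoffs (S − K): max(18.64, 0) = 18.64, max(-14.14, 0) = 0, max(-38.36, 0) = 0
Node u (S = 109.2): V_u = 1/1.08·[0.7667·18.6375 + 0.2333·0.0000] = 13.2303
Node d (S = 80.75): V_d = 1/1.08·[0.7667·0.0000 + 0.2333·0.0000] = 0.0000
Node 0 (S = 95): V_0 = 1/1.08·[0.7667·13.2303 + 0.2333·0.0000] = 9.3919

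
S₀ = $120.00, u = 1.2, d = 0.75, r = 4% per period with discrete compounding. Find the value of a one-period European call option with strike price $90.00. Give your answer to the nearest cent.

$33.46

Risk-neutral probability p = (1 + 0.04 − 0.75)/(1.2 − 0.75) = 0.2900/0.4500 = 0.6444
Terminal stock prices: S_u = 144, S_d = 90
Terminal payoffs (S − K): max(54, 0) = 54, max(0, 0) = 0
Node 0 (S = 120): V_0 = 1/1.04·[0.6444·54.0000 + 0.3556·0.0000] = 33.4615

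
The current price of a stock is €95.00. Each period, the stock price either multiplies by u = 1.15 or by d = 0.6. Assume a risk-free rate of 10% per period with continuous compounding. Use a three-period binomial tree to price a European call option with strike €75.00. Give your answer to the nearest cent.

Risk-neutral probability p = (e^0.1 − 0.6)/(1.15 − 0.6) = 0.5052/0.5500 = 0.9185
Terminal stock prices: S_uuu = 144.5, S_uud = 75.38, S_udd = 39.33, S_ddd = 20.52
Terminal payoffs (S − K): max(69.48, 0) = 69.48, max(0.3825, 0) = 0.3825, max(-35.67, 0) = 0, max(-54.48, 0) = 0
Node uu (S = 125.6): V_uu = e^(−0.1)·[0.9185·69.4831 + 0.0815·0.3825] = 57.7747
Node ud (S = 65.55): V_ud = e^(−0.1)·[0.9185·0.3825 + 0.0815·0.0000] = 0.3179
Node dd (S = 34.2): V_dd = e^(−0.1)·[0.9185·0.0000 + 0.0815·0.0000] = 0.0000
Node u (S = 109.2): V_u = e^(−0.1)·[0.9185·57.7747 + 0.0815·0.3179] = 48.0392
Node d (S = 57): V_d = e^(−0.1)·[0.9185·0.3179 + 0.0815·0.0000] = 0.2642
Node 0 (S = 95): V_0 = e^(−0.1)·[0.9185·48.0392 + 0.0815·0.2642] = 39.9442

€39.94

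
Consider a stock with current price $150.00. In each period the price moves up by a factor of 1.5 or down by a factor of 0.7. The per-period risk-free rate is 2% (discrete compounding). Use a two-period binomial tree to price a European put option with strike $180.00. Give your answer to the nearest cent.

Risk-neutral probability p = (1 + 0.02 − 0.7)/(1.5 − 0.7) = 0.3200/0.8000 = 0.4000
Terminal stock prices: S_uu = 337.5, S_ud = 157.5, S_dd = 73.5
Terminal payoffs (K − S): max(-157.5, 0) = 0, max(22.5, 0) = 22.5, max(106.5, 0) = 106.5
Node u (S = 225): V_u = 1/1.02·[0.4000·0.0000 + 0.6000·22.5000] = 13.2353
Node d (S = 105): V_d = 1/1.02·[0.4000·22.5000 + 0.6000·106.5000] = 71.4706
Node 0 (S = 150): V_0 = 1/1.02·[0.4000·13.2353 + 0.6000·71.4706] = 47.2318

$47.23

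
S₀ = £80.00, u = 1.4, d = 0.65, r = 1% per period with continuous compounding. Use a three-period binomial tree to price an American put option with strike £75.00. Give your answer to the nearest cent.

£17.89

Risk-neutral probability p = (e^0.01 − 0.65)/(1.4 − 0.65) = 0.3601/0.7500 = 0.4801
Terminal stock prices: S_uuu = 219.5, S_uud = 101.9, S_udd = 47.32, S_ddd = 21.97
Terminal payoffs (K − S): max(-144.5, 0) = 0, max(-26.92, 0) = 0, max(27.68, 0) = 27.68, max(53.03, 0) = 53.03
Node uu (S = 156.8): continuation = e^(−0.01)·[0.4801·0.0000 + 0.5199·0.0000] = 0.0000; exercise value = 0.0000 ≤ continuation, so V_uu = 0.0000
Node ud (S = 72.8): continuation = e^(−0.01)·[0.4801·0.0000 + 0.5199·27.6800] = 14.2485; exercise value = 2.2000 ≤ continuation, so V_ud = 14.2485
Node dd (S = 33.8): continuation = e^(−0.01)·[0.4801·27.6800 + 0.5199·53.0300] = 40.4537; exercise value = 41.2000 > continuation, so V_dd = 41.2000 (exercise)
Node u (S = 112): continuation = e^(−0.01)·[0.4801·0.0000 + 0.5199·14.2485] = 7.3346; exercise value = 0.0000 ≤ continuation, so V_u = 7.3346
Node d (S = 52): continuation = e^(−0.01)·[0.4801·14.2485 + 0.5199·41.2000] = 27.9803; exercise value = 23.0000 ≤ continuation, so V_d = 27.9803
Node 0 (S = 80): continuation = e^(−0.01)·[0.4801·7.3346 + 0.5199·27.9803] = 17.8892; exercise value = 0.0000 ≤ continuation, so V_0 = 17.8892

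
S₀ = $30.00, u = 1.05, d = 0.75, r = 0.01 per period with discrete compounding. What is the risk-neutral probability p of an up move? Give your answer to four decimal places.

p = 0.8667

Risk-neutral probability p = (1 + 0.01 − 0.75)/(1.05 − 0.75) = 0.2600/0.3000 = 0.8667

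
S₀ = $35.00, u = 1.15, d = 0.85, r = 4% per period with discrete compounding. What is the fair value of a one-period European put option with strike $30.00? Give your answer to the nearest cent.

Risk-neutral probability p = (1 + 0.04 − 0.85)/(1.15 − 0.85) = 0.1900/0.3000 = 0.6333
Terminal stock prices: S_u = 40.25, S_d = 29.75
Terminal payoffs (K − S): max(-10.25, 0) = 0, max(0.25, 0) = 0.25
Node 0 (S = 35): V_0 = 1/1.04·[0.6333·0.0000 + 0.3667·0.2500] = 0.0881

$0.09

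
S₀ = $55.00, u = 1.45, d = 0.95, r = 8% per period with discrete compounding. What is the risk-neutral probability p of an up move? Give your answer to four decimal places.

p = 0.2600

Risk-neutral probability p = (1 + 0.08 − 0.95)/(1.45 − 0.95) = 0.1300/0.5000 = 0.2600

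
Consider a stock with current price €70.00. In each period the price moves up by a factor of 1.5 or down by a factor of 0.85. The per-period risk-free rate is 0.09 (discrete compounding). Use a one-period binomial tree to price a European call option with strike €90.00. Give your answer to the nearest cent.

Risk-neutral probability p = (1 + 0.09 − 0.85)/(1.5 − 0.85) = 0.2400/0.6500 = 0.3692
Terminal stock prices: S_u = 105, S_d = 59.5
Terminal payoffs (S − K): max(15, 0) = 15, max(-30.5, 0) = 0
Node 0 (S = 70): V_0 = 1/1.09·[0.3692·15.0000 + 0.6308·0.0000] = 5.0812

€5.08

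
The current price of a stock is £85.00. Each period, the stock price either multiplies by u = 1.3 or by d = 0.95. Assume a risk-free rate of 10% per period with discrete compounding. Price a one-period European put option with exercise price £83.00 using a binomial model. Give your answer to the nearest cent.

Risk-neutral probability p = (1 + 0.1 − 0.95)/(1.3 − 0.95) = 0.1500/0.3500 = 0.4286
Terminal stock prices: S_u = 110.5, S_d = 80.75
Terminal payoffs (K − S): max(-27.5, 0) = 0, max(2.25, 0) = 2.25
Node 0 (S = 85): V_0 = 1/1.1·[0.4286·0.0000 + 0.5714·2.2500] = 1.1688

£1.17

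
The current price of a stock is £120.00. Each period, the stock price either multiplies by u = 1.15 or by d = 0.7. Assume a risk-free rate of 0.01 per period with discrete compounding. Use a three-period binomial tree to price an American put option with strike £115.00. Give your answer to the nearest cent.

Risk-neutral probability p = (1 + 0.01 − 0.7)/(1.15 − 0.7) = 0.3100/0.4500 = 0.6889
Terminal stock prices: S_uuu = 182.5, S_uud = 111.1, S_udd = 67.62, S_ddd = 41.16
Terminal payoffs (K − S): max(-67.5, 0) = 0, max(3.91, 0) = 3.91, max(47.38, 0) = 47.38, max(73.84, 0) = 73.84
Node uu (S = 158.7): continuation = 1/1.01·[0.6889·0.0000 + 0.3111·3.9100] = 1.2044; exercise value = 0.0000 ≤ continuation, so V_uu = 1.2044
Node ud (S = 96.6): continuation = 1/1.01·[0.6889·3.9100 + 0.3111·47.3800] = 17.2614; exercise value = 18.4000 > continuation, so V_ud = 18.4000 (exercise)
Node dd (S = 58.8): continuation = 1/1.01·[0.6889·47.3800 + 0.3111·73.8400] = 55.0614; exercise value = 56.2000 > continuation, so V_dd = 56.2000 (exercise)
Node u (S = 138): continuation = 1/1.01·[0.6889·1.2044 + 0.3111·18.4000] = 6.4893; exercise value = 0.0000 ≤ continuation, so V_u = 6.4893
Node d (S = 84): continuation = 1/1.01·[0.6889·18.4000 + 0.3111·56.2000] = 29.8614; exercise value = 31.0000 > continuation, so V_d = 31.0000 (exercise)
Node 0 (S = 120): continuation = 1/1.01·[0.6889·6.4893 + 0.3111·31.0000] = 13.9751; exercise value = 0.0000 ≤ continuation, so V_0 = 13.9751

£13.98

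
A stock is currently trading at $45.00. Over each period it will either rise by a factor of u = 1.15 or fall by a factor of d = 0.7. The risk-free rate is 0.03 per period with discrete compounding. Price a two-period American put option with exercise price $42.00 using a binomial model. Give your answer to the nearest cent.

$3.78

Risk-neutral probability p = (1 + 0.03 − 0.7)/(1.15 − 0.7) = 0.3300/0.4500 = 0.7333
Terminal stock prices: S_uu = 59.51, S_ud = 36.22, S_dd = 22.05
Terminal payoffs (K − S): max(-17.51, 0) = 0, max(5.775, 0) = 5.775, max(19.95, 0) = 19.95
Node u (S = 51.75): continuation = 1/1.03·[0.7333·0.0000 + 0.2667·5.7750] = 1.4951; exercise value = 0.0000 ≤ continuation, so V_u = 1.4951
Node d (S = 31.5): continuation = 1/1.03·[0.7333·5.7750 + 0.2667·19.9500] = 9.2767; exercise value = 10.5000 > continuation, so V_d = 10.5000 (exercise)
Node 0 (S = 45): continuation = 1/1.03·[0.7333·1.4951 + 0.2667·10.5000] = 3.7830; exercise value = 0.0000 ≤ continuation, so V_0 = 3.7830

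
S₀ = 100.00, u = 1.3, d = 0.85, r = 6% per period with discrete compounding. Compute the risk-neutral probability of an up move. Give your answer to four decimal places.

p = 0.4667

Risk-neutral probability p = (1 + 0.06 − 0.85)/(1.3 − 0.85) = 0.2100/0.4500 = 0.4667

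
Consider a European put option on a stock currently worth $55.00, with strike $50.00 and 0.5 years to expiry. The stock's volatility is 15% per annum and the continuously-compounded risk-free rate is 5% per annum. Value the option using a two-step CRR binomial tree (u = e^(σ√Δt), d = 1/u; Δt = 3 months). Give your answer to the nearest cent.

$0.49

CRR parameters: u = e^(σ√Δt) = e^(0.15·√0.25) = 1.0779, d = 1/u = 0.9277
Per-period rate: rΔt = 0.05·0.25 = 0.0125, so R = e^0.0125 = 1.0126
Risk-neutral probability p = (e^0.0125 − 0.9277)/(1.0779 − 0.9277) = 0.0848/0.1501 = 0.5650
Terminal stock prices: S_uu = 63.9, S_ud = 55, S_dd = 47.34
Terminal payoffs (K − S): max(-13.9, 0) = 0, max(-5, 0) = 0, max(2.661, 0) = 2.661
Node u (S = 59.28): V_u = e^(−0.0125)·[0.5650·0.0000 + 0.4350·0.0000] = 0.0000
Node d (S = 51.03): V_d = e^(−0.0125)·[0.5650·0.0000 + 0.4350·2.6611] = 1.1431
Node 0 (S = 55): V_0 = e^(−0.0125)·[0.5650·0.0000 + 0.4350·1.1431] = 0.4910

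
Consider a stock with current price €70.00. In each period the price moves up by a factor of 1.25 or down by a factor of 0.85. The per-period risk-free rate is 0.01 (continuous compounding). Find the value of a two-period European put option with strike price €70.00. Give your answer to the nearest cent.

Risk-neutral probability p = (e^0.01 − 0.85)/(1.25 − 0.85) = 0.1601/0.4000 = 0.4001
Terminal stock prices: S_uu = 109.4, S_ud = 74.38, S_dd = 50.57
Terminal payoffs (K − S): max(-39.38, 0) = 0, max(-4.375, 0) = 0, max(19.43, 0) = 19.43
Node u (S = 87.5): V_u = e^(−0.01)·[0.4001·0.0000 + 0.5999·0.0000] = 0.0000
Node d (S = 59.5): V_d = e^(−0.01)·[0.4001·0.0000 + 0.5999·19.4250] = 11.5366
Node 0 (S = 70): V_0 = e^(−0.01)·[0.4001·0.0000 + 0.5999·11.5366] = 6.8517

€6.85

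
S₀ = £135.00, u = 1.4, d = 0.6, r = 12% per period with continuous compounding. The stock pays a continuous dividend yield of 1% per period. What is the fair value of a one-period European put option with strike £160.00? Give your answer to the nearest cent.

Per-period risk-free factor R = e^0.12 = 1.1275; dividend-adjusted growth = e^(0.12−0.01) = 1.1163.
Risk-neutral probability p = (1.1163 − 0.6)/(1.4 − 0.6) = 0.5163/0.8000 = 0.6453
Terminal stock prices: S_u = 189, S_d = 81
Terminal payoffs (K − S): max(-29, 0) = 0, max(79, 0) = 79
Node 0 (S = 135): V_0 = e^(−0.12)·[0.6453·0.0000 + 0.3547·79.0000] = 24.8493

£24.85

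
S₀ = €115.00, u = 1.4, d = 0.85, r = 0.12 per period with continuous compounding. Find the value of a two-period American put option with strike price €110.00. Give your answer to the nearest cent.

€5.38

Risk-neutral probability p = (e^0.12 − 0.85)/(1.4 − 0.85) = 0.2775/0.5500 = 0.5045
Terminal stock prices: S_uu = 225.4, S_ud = 136.8, S_dd = 83.09
Terminal payoffs (K − S): max(-115.4, 0) = 0, max(-26.85, 0) = 0, max(26.91, 0) = 26.91
Node u (S = 161): continuation = e^(−0.12)·[0.5045·0.0000 + 0.4955·0.0000] = 0.0000; exercise value = 0.0000 ≤ continuation, so V_u = 0.0000
Node d (S = 97.75): continuation = e^(−0.12)·[0.5045·0.0000 + 0.4955·26.9125] = 11.8263; exercise value = 12.2500 > continuation, so V_d = 12.2500 (exercise)
Node 0 (S = 115): continuation = e^(−0.12)·[0.5045·0.0000 + 0.4955·12.2500] = 5.3831; exercise value = 0.0000 ≤ continuation, so V_0 = 5.3831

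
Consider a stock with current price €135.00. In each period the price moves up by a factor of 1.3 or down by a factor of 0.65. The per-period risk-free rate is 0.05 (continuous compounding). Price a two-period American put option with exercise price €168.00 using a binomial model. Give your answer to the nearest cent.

€40.74

Risk-neutral probability p = (e^0.05 − 0.65)/(1.3 − 0.65) = 0.4013/0.6500 = 0.6173
Terminal stock prices: S_uu = 228.2, S_ud = 114.1, S_dd = 57.04
Terminal payoffs (K − S): max(-60.15, 0) = 0, max(53.92, 0) = 53.92, max(111, 0) = 111
Node u (S = 175.5): continuation = e^(−0.05)·[0.6173·0.0000 + 0.3827·53.9250] = 19.6286; exercise value = 0.0000 ≤ continuation, so V_u = 19.6286
Node d (S = 87.75): continuation = e^(−0.05)·[0.6173·53.9250 + 0.3827·110.9625] = 72.0565; exercise value = 80.2500 > continuation, so V_d = 80.2500 (exercise)
Node 0 (S = 135): continuation = e^(−0.05)·[0.6173·19.6286 + 0.3827·80.2500] = 40.7373; exercise value = 33.0000 ≤ continuation, so V_0 = 40.7373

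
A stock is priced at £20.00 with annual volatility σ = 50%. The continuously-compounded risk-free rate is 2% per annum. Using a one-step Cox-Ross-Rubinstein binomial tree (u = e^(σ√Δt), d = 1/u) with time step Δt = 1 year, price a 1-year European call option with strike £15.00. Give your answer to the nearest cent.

£6.99

CRR parameters: u = e^(σ√Δt) = e^(0.5·√1) = 1.6487, d = 1/u = 0.6065
Per-period rate: rΔt = 0.02·1 = 0.02, so R = e^0.02 = 1.0202
Risk-neutral probability p = (e^0.02 − 0.6065)/(1.6487 − 0.6065) = 0.4137/1.0422 = 0.3969
Terminal stock prices: S_u = 32.97, S_d = 12.13
Terminal payoffs (S − K): max(17.97, 0) = 17.97, max(-2.869, 0) = 0
Node 0 (S = 20): V_0 = e^(−0.02)·[0.3969·17.9744 + 0.6031·0.0000] = 6.9932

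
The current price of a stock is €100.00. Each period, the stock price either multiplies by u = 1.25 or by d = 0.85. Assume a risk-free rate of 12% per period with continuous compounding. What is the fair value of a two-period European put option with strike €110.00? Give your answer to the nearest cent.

Risk-neutral probability p = (e^0.12 − 0.85)/(1.25 − 0.85) = 0.2775/0.4000 = 0.6937
Terminal stock prices: S_uu = 156.2, S_ud = 106.2, S_dd = 72.25
Terminal payoffs (K − S): max(-46.25, 0) = 0, max(3.75, 0) = 3.75, max(37.75, 0) = 37.75
Node u (S = 125): V_u = e^(−0.12)·[0.6937·0.0000 + 0.3063·3.7500] = 1.0186
Node d (S = 85): V_d = e^(−0.12)·[0.6937·3.7500 + 0.3063·37.7500] = 12.5612
Node 0 (S = 100): V_0 = e^(−0.12)·[0.6937·1.0186 + 0.3063·12.5612] = 4.0387

€4.04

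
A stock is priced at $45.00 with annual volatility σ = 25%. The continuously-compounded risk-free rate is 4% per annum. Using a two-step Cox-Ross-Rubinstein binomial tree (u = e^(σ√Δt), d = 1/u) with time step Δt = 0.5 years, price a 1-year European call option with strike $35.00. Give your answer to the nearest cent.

$12.15

CRR parameters: u = e^(σ√Δt) = e^(0.25·√0.5) = 1.1934, d = 1/u = 0.8380
Per-period rate: rΔt = 0.04·0.5 = 0.02, so R = e^0.02 = 1.0202
Risk-neutral probability p = (e^0.02 − 0.8380)/(1.1934 − 0.8380) = 0.1822/0.3554 = 0.5128
Terminal stock prices: S_uu = 64.09, S_ud = 45, S_dd = 31.6
Terminal payoffs (S − K): max(29.09, 0) = 29.09, max(10, 0) = 10, max(-3.402, 0) = 0
Node u (S = 53.7): V_u = e^(−0.02)·[0.5128·29.0854 + 0.4872·10.0000] = 19.3945
Node d (S = 37.71): V_d = e^(−0.02)·[0.5128·10.0000 + 0.4872·0.0000] = 5.0261
Node 0 (S = 45): V_0 = e^(−0.02)·[0.5128·19.3945 + 0.4872·5.0261] = 12.1482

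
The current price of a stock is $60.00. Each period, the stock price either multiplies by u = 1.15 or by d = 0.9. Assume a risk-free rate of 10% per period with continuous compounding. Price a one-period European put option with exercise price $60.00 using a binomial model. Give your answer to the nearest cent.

$0.97

Risk-neutral probability p = (e^0.1 − 0.9)/(1.15 − 0.9) = 0.2052/0.2500 = 0.8207
Terminal stock prices: S_u = 69, S_d = 54
Terminal payoffs (K − S): max(-9, 0) = 0, max(6, 0) = 6
Node 0 (S = 60): V_0 = e^(−0.1)·[0.8207·0.0000 + 0.1793·6.0000] = 0.9735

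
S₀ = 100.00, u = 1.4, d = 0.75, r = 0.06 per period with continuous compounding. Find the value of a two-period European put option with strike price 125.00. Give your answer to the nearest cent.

25.36

Risk-neutral probability p = (e^0.06 − 0.75)/(1.4 − 0.75) = 0.3118/0.6500 = 0.4797
Terminal stock prices: S_uu = 196, S_ud = 105, S_dd = 56.25
Terminal payoffs (K − S): max(-71, 0) = 0, max(20, 0) = 20, max(68.75, 0) = 68.75
Node u (S = 140): V_u = e^(−0.06)·[0.4797·0.0000 + 0.5203·20.0000] = 9.7991
Node d (S = 75): V_d = e^(−0.06)·[0.4797·20.0000 + 0.5203·68.7500] = 42.7206
Node 0 (S = 100): V_0 = e^(−0.06)·[0.4797·9.7991 + 0.5203·42.7206] = 25.3585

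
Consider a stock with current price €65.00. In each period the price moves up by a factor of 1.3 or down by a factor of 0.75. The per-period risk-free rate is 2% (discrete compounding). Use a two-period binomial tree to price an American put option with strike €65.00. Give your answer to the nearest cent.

€8.50

Risk-neutral probability p = (1 + 0.02 − 0.75)/(1.3 − 0.75) = 0.2700/0.5500 = 0.4909
Terminal stock prices: S_uu = 109.9, S_ud = 63.38, S_dd = 36.56
Terminal payoffs (K − S): max(-44.85, 0) = 0, max(1.625, 0) = 1.625, max(28.44, 0) = 28.44
Node u (S = 84.5): continuation = 1/1.02·[0.4909·0.0000 + 0.5091·1.6250] = 0.8111; exercise value = 0.0000 ≤ continuation, so V_u = 0.8111
Node d (S = 48.75): continuation = 1/1.02·[0.4909·1.6250 + 0.5091·28.4375] = 14.9755; exercise value = 16.2500 > continuation, so V_d = 16.2500 (exercise)
Node 0 (S = 65): continuation = 1/1.02·[0.4909·0.8111 + 0.5091·16.2500] = 8.5009; exercise value = 0.0000 ≤ continuation, so V_0 = 8.5009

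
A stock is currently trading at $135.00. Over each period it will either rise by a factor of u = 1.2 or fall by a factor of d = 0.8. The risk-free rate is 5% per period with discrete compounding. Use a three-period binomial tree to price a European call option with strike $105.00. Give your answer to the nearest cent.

$46.23

Risk-neutral probability p = (1 + 0.05 − 0.8)/(1.2 − 0.8) = 0.2500/0.4000 = 0.6250
Terminal stock prices: S_uuu = 233.3, S_uud = 155.5, S_udd = 103.7, S_ddd = 69.12
Terminal payoffs (S − K): max(128.3, 0) = 128.3, max(50.52, 0) = 50.52, max(-1.32, 0) = 0, max(-35.88, 0) = 0
Node uu (S = 194.4): V_uu = 1/1.05·[0.6250·128.2800 + 0.3750·50.5200] = 94.4000
Node ud (S = 129.6): V_ud = 1/1.05·[0.6250·50.5200 + 0.3750·0.0000] = 30.0714
Node dd (S = 86.4): V_dd = 1/1.05·[0.6250·0.0000 + 0.3750·0.0000] = 0.0000
Node u (S = 162): V_u = 1/1.05·[0.6250·94.4000 + 0.3750·30.0714] = 66.9303
Node d (S = 108): V_d = 1/1.05·[0.6250·30.0714 + 0.3750·0.0000] = 17.8997
Node 0 (S = 135): V_0 = 1/1.05·[0.6250·66.9303 + 0.3750·17.8997] = 46.2322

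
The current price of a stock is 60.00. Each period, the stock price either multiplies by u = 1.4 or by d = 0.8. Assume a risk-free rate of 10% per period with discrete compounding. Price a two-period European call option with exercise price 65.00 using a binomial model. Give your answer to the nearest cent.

Risk-neutral probability p = (1 + 0.1 − 0.8)/(1.4 − 0.8) = 0.3000/0.6000 = 0.5000
Terminal stock prices: S_uu = 117.6, S_ud = 67.2, S_dd = 38.4
Terminal payoffs (S − K): max(52.6, 0) = 52.6, max(2.2, 0) = 2.2, max(-26.6, 0) = 0
Node u (S = 84): V_u = 1/1.1·[0.5000·52.6000 + 0.5000·2.2000] = 24.9091
Node d (S = 48): V_d = 1/1.1·[0.5000·2.2000 + 0.5000·0.0000] = 1.0000
Node 0 (S = 60): V_0 = 1/1.1·[0.5000·24.9091 + 0.5000·1.0000] = 11.7769

11.78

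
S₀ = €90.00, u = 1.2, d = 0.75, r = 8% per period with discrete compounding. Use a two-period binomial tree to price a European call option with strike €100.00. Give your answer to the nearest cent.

Risk-neutral probability p = (1 + 0.08 − 0.75)/(1.2 − 0.75) = 0.3300/0.4500 = 0.7333
Terminal stock prices: S_uu = 129.6, S_ud = 81, S_dd = 50.62
Terminal payoffs (S − K): max(29.6, 0) = 29.6, max(-19, 0) = 0, max(-49.38, 0) = 0
Node u (S = 108): V_u = 1/1.08·[0.7333·29.6000 + 0.2667·0.0000] = 20.0988
Node d (S = 67.5): V_d = 1/1.08·[0.7333·0.0000 + 0.2667·0.0000] = 0.0000
Node 0 (S = 90): V_0 = 1/1.08·[0.7333·20.0988 + 0.2667·0.0000] = 13.6473

€13.65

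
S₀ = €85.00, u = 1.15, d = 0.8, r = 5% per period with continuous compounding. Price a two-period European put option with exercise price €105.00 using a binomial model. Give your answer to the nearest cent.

€13.46

Risk-neutral probability p = (e^0.05 − 0.8)/(1.15 − 0.8) = 0.2513/0.3500 = 0.7179
Terminal stock prices: S_uu = 112.4, S_ud = 78.2, S_dd = 54.4
Terminal payoffs (K − S): max(-7.412, 0) = 0, max(26.8, 0) = 26.8, max(50.6, 0) = 50.6
Node u (S = 97.75): V_u = e^(−0.05)·[0.7179·0.0000 + 0.2821·26.8000] = 7.1911
Node d (S = 68): V_d = e^(−0.05)·[0.7179·26.8000 + 0.2821·50.6000] = 31.8791
Node 0 (S = 85): V_0 = e^(−0.05)·[0.7179·7.1911 + 0.2821·31.8791] = 13.4648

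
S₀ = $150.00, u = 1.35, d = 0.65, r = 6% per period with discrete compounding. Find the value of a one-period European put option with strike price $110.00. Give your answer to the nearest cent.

Risk-neutral probability p = (1 + 0.06 − 0.65)/(1.35 − 0.65) = 0.4100/0.7000 = 0.5857
Terminal stock prices: S_u = 202.5, S_d = 97.5
Terminal payoffs (K − S): max(-92.5, 0) = 0, max(12.5, 0) = 12.5
Node 0 (S = 150): V_0 = 1/1.06·[0.5857·0.0000 + 0.4143·12.5000] = 4.8854

$4.89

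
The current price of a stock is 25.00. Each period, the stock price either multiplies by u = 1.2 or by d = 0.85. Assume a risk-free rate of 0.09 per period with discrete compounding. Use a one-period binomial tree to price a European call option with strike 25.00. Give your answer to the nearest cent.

3.15

Risk-neutral probability p = (1 + 0.09 − 0.85)/(1.2 − 0.85) = 0.2400/0.3500 = 0.6857
Terminal stock prices: S_u = 30, S_d = 21.25
Terminal payoffs (S − K): max(5, 0) = 5, max(-3.75, 0) = 0
Node 0 (S = 25): V_0 = 1/1.09·[0.6857·5.0000 + 0.3143·0.0000] = 3.1455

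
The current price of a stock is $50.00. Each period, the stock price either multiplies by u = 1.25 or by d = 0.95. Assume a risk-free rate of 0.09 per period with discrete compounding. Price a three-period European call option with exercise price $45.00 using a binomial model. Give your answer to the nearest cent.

$15.50

Risk-neutral probability p = (1 + 0.09 − 0.95)/(1.25 − 0.95) = 0.1400/0.3000 = 0.4667
Terminal stock prices: S_uuu = 97.66, S_uud = 74.22, S_udd = 56.41, S_ddd = 42.87
Terminal payoffs (S − K): max(52.66, 0) = 52.66, max(29.22, 0) = 29.22, max(11.41, 0) = 11.41, max(-2.131, 0) = 0
Node uu (S = 78.12): V_uu = 1/1.09·[0.4667·52.6562 + 0.5333·29.2188] = 36.8406
Node ud (S = 59.38): V_ud = 1/1.09·[0.4667·29.2188 + 0.5333·11.4062] = 18.0906
Node dd (S = 45.12): V_dd = 1/1.09·[0.4667·11.4062 + 0.5333·0.0000] = 4.8834
Node u (S = 62.5): V_u = 1/1.09·[0.4667·36.8406 + 0.5333·18.0906] = 24.6244
Node d (S = 47.5): V_d = 1/1.09·[0.4667·18.0906 + 0.5333·4.8834] = 10.1346
Node 0 (S = 50): V_0 = 1/1.09·[0.4667·24.6244 + 0.5333·10.1346] = 15.5014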